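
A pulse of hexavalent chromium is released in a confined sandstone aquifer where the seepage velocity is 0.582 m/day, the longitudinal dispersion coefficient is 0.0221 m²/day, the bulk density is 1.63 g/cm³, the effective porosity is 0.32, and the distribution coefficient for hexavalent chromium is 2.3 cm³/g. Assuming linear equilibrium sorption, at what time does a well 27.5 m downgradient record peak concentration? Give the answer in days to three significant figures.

600 days

Retardation factor R = 1 + ρ_b·K_d/n = 1 + 1.63 × 2.3/0.32 = 12.72.
Sorption retards both mechanisms: v_R = v/R = 0.04575 m/day, D_R = D/R = 0.001737 m²/day.
Peak time from v_R²t² + 2D_R t − x² = 0: t = (√(D_R² + v_R²x²) − D_R)/v_R².
√(D_R² + v_R²x²) = √(0.001737² + 0.04575² × 27.5²) = 1.258; v_R² = 0.002093.
t = (1.258 − 0.001737)/0.002093 = 600 days.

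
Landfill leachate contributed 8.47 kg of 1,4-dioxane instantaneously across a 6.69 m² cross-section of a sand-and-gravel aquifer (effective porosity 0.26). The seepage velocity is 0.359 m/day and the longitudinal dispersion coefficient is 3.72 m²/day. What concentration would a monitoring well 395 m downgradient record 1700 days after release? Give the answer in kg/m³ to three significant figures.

For an instantaneous plane source, C(x,t) = M/(n_e·A·√(4πDt)) · exp(−(x−vt)²/(4Dt)), with n_e·A the pore (flow) area.
Plume center vt = 0.359 × 1700 = 610.3 m, so the well at 395 m is 215.3 m upgradient of the peak.
√(4πDt) = 281.9 m, giving peak height M/(n_e·A·√(4πDt)) = 8.47/(0.26 × 6.69 × 281.9) = 0.01727 kg/m³.
(x−vt)²/(4Dt) = (-215.3)²/(4 × 3.72 × 1700) = 1.832; exp(−1.832) = 0.1601.
C = 0.01727 × 0.1601 = 0.00276 kg/m³.

0.00276 kg/m³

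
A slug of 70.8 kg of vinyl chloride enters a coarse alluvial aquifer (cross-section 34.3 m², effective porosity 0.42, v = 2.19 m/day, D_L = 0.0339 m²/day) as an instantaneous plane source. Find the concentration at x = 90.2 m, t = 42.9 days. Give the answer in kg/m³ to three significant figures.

For an instantaneous plane source, C(x,t) = M/(n_e·A·√(4πDt)) · exp(−(x−vt)²/(4Dt)), with n_e·A the pore (flow) area.
Plume center vt = 2.19 × 42.9 = 93.951 m, so the well at 90.2 m is 3.751 m upgradient of the peak.
√(4πDt) = 4.275 m, giving peak height M/(n_e·A·√(4πDt)) = 70.8/(0.42 × 34.3 × 4.275) = 1.150 kg/m³.
(x−vt)²/(4Dt) = (-3.751)²/(4 × 0.0339 × 42.9) = 2.419; exp(−2.419) = 0.08901.
C = 1.150 × 0.08901 = 0.102 kg/m³.

0.102 kg/m³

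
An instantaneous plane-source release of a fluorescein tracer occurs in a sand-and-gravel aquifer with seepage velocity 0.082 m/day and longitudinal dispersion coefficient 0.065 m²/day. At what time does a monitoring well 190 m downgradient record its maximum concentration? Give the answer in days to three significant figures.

2310 days

For the 1D instantaneous-source solution, setting ∂C/∂t = 0 at fixed x gives v²t² + 2Dt − x² = 0, so t = (√(D² + v²x²) − D)/v².
√(D² + v²x²) = √(0.065² + 0.082² × 190²) = 15.58; v² = 0.006724.
t = (15.58 − 0.065)/0.006724 = 2310 days (vs. the pure-advection estimate x/v = 2320 d).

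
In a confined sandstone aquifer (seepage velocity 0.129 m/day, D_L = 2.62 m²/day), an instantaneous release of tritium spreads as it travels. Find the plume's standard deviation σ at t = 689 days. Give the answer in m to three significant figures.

Dispersive spreading gives a Gaussian with σ² = 2Dt; advection only shifts the center.
σ = √(2 × 2.62 × 689) = 60.1 m.

60.1 m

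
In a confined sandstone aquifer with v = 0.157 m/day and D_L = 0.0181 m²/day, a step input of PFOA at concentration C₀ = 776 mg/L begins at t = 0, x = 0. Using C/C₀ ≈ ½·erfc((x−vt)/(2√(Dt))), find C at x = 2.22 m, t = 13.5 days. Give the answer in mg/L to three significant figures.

For a continuous step input, C/C₀ ≈ ½·erfc((x−vt)/(2√(Dt))).
vt = 0.157 × 13.5 = 2.1195 m and 2√(Dt) = 2√(0.0181 × 13.5) = 0.9886 m.
Argument (x−vt)/(2√(Dt)) = (2.22 − 2.1195)/0.9886 = 0.1017; ½·erfc(0.1017) = 0.4428.
C = 776 × 0.4428 = 344 mg/L.

344 mg/L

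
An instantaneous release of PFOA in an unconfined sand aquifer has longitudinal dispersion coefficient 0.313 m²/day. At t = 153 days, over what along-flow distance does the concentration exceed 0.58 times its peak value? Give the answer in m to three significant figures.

The plume is Gaussian with σ = √(2Dt) = √(2 × 0.313 × 153) = 9.787 m.
C/C_peak = exp(−Δx²/(2σ²)) = 0.58 ⇒ Δx = σ·√(−2 ln 0.58) = 9.787 × 1.044 = 10.22 m.
Width = 2Δx = 20.4 m.

20.4 m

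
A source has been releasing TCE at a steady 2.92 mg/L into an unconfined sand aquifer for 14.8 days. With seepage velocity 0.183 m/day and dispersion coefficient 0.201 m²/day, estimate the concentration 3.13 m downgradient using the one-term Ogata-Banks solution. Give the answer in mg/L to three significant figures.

For a continuous step input, C/C₀ ≈ ½·erfc((x−vt)/(2√(Dt))).
vt = 0.183 × 14.8 = 2.7084 m and 2√(Dt) = 2√(0.201 × 14.8) = 3.450 m.
Argument (x−vt)/(2√(Dt)) = (3.13 − 2.7084)/3.450 = 0.1222; ½·erfc(0.1222) = 0.4314.
C = 2.92 × 0.4314 = 1.26 mg/L.

1.26 mg/L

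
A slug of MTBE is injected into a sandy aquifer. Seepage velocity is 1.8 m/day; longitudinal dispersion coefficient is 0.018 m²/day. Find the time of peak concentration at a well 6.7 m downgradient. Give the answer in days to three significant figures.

For the 1D instantaneous-source solution, setting ∂C/∂t = 0 at fixed x gives v²t² + 2Dt − x² = 0, so t = (√(D² + v²x²) − D)/v².
√(D² + v²x²) = √(0.018² + 1.8² × 6.7²) = 12.06; v² = 3.24.
t = (12.06 − 0.018)/3.24 = 3.72 days (vs. the pure-advection estimate x/v = 3.72 d).

3.72 days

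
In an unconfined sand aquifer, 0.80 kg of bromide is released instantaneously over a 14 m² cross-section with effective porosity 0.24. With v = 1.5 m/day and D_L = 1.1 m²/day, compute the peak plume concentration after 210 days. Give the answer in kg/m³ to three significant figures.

0.00442 kg/m³

The peak of an instantaneous 1D plume sits at x = vt; there the Gaussian factor is 1 and C_max = M/(n_e·A·√(4πDt)), where n_e·A is the pore area the mass is dissolved in.
√(4πDt) = √(4π × 1.1 × 210) = 53.88 m, so C_max = 0.80/(0.24 × 14 × 53.88) = 0.00442 kg/m³.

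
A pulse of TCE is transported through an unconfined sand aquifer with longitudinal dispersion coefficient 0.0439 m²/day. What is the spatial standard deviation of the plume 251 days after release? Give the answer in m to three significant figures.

Dispersive spreading gives a Gaussian with σ² = 2Dt; advection only shifts the center.
σ = √(2 × 0.0439 × 251) = 4.69 m.

4.69 m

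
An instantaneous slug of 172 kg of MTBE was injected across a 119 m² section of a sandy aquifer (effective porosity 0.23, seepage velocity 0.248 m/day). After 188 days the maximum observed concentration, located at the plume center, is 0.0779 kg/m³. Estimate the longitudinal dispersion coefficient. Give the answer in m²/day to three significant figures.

2.75 m²/day

At the plume center C_max = M/(n_e·A·√(4πDt)), so D = M²/(4πt·(n_e·A·C_max)²).
n_e·A·C_max = 0.23 × 119 × 0.0779 = 2.132 kg/m.
D = 172²/(4π × 188 × 2.132²) = 2.75 m²/day.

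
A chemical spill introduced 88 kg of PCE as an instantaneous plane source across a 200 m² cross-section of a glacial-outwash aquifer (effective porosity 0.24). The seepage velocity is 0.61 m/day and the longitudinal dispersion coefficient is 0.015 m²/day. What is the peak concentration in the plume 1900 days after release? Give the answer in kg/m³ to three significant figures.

The peak of an instantaneous 1D plume sits at x = vt; there the Gaussian factor is 1 and C_max = M/(n_e·A·√(4πDt)), where n_e·A is the pore area the mass is dissolved in.
√(4πDt) = √(4π × 0.015 × 1900) = 18.92 m, so C_max = 88/(0.24 × 200 × 18.92) = 0.0969 kg/m³.

0.0969 kg/m³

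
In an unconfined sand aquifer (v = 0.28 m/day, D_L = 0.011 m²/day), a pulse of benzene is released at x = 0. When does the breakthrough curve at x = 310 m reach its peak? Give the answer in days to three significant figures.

1110 days

For the 1D instantaneous-source solution, setting ∂C/∂t = 0 at fixed x gives v²t² + 2Dt − x² = 0, so t = (√(D² + v²x²) − D)/v².
√(D² + v²x²) = √(0.011² + 0.28² × 310²) = 86.80; v² = 0.0784.
t = (86.80 − 0.011)/0.0784 = 1110 days (vs. the pure-advection estimate x/v = 1110 d).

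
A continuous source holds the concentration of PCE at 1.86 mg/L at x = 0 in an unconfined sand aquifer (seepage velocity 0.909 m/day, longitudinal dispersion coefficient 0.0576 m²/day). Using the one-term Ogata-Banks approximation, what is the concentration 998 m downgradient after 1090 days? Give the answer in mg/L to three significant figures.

0.485 mg/L

For a continuous step input, C/C₀ ≈ ½·erfc((x−vt)/(2√(Dt))).
vt = 0.909 × 1090 = 990.81 m and 2√(Dt) = 2√(0.0576 × 1090) = 15.85 m.
Argument (x−vt)/(2√(Dt)) = (998 − 990.81)/15.85 = 0.4536; ½·erfc(0.4536) = 0.2606.
C = 1.86 × 0.2606 = 0.485 mg/L.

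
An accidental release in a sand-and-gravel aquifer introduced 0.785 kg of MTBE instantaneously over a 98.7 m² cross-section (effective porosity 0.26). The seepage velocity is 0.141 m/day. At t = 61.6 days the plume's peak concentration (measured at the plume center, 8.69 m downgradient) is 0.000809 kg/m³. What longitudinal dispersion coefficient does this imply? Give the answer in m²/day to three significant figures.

At the plume center C_max = M/(n_e·A·√(4πDt)), so D = M²/(4πt·(n_e·A·C_max)²).
n_e·A·C_max = 0.26 × 98.7 × 0.000809 = 0.02076 kg/m.
D = 0.785²/(4π × 61.6 × 0.02076²) = 1.85 m²/day.

1.85 m²/day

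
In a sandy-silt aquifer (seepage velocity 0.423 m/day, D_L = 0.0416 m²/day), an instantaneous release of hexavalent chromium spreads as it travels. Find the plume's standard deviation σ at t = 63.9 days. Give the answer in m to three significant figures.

2.31 m

Dispersive spreading gives a Gaussian with σ² = 2Dt; advection only shifts the center.
σ = √(2 × 0.0416 × 63.9) = 2.31 m.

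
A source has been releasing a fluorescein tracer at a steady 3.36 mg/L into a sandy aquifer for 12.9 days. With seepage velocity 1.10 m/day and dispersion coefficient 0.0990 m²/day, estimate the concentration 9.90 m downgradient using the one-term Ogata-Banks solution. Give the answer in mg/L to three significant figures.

3.35 mg/L

For a continuous step input, C/C₀ ≈ ½·erfc((x−vt)/(2√(Dt))).
vt = 1.10 × 12.9 = 14.19 m and 2√(Dt) = 2√(0.0990 × 12.9) = 2.260 m.
Argument (x−vt)/(2√(Dt)) = (9.90 − 14.19)/2.260 = -1.898; ½·erfc(-1.898) = 0.9964.
C = 3.36 × 0.9964 = 3.35 mg/L.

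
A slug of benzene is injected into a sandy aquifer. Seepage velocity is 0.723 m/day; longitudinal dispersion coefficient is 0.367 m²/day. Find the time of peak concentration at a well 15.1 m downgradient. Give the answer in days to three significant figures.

For the 1D instantaneous-source solution, setting ∂C/∂t = 0 at fixed x gives v²t² + 2Dt − x² = 0, so t = (√(D² + v²x²) − D)/v².
√(D² + v²x²) = √(0.367² + 0.723² × 15.1²) = 10.92; v² = 0.522729.
t = (10.92 − 0.367)/0.522729 = 20.2 days (vs. the pure-advection estimate x/v = 20.9 d).

20.2 days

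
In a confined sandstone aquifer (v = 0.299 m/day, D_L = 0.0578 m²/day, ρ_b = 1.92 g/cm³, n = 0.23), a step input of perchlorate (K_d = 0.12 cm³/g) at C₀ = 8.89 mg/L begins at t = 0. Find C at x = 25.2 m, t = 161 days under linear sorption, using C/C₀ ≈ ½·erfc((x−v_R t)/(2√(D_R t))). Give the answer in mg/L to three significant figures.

3.14 mg/L

Retardation factor R = 1 + ρ_b·K_d/n = 1 + 1.92 × 0.12/0.23 = 2.002.
Sorption retards both mechanisms: v_R = v/R = 0.1494 m/day, D_R = D/R = 0.02887 m²/day.
v_R·t = 0.1494 × 161 = 24.0534 m; 2√(D_R t) = 4.312 m; argument = (25.2 − 24.0534)/4.312 = 0.2659.
C = C₀ × ½·erfc(0.2659) = 8.89 × 0.3534 = 3.14 mg/L.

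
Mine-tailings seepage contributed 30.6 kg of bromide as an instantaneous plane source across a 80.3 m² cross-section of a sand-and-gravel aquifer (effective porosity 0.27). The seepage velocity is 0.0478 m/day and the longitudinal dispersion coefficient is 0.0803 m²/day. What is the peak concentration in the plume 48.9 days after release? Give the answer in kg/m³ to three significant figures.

The peak of an instantaneous 1D plume sits at x = vt; there the Gaussian factor is 1 and C_max = M/(n_e·A·√(4πDt)), where n_e·A is the pore area the mass is dissolved in.
√(4πDt) = √(4π × 0.0803 × 48.9) = 7.025 m, so C_max = 30.6/(0.27 × 80.3 × 7.025) = 0.201 kg/m³.

0.201 kg/m³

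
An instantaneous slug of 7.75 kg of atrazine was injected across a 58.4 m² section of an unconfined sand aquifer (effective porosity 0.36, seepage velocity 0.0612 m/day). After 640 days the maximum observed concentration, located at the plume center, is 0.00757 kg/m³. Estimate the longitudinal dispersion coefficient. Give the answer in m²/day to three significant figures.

At the plume center C_max = M/(n_e·A·√(4πDt)), so D = M²/(4πt·(n_e·A·C_max)²).
n_e·A·C_max = 0.36 × 58.4 × 0.00757 = 0.1592 kg/m.
D = 7.75²/(4π × 640 × 0.1592²) = 0.295 m²/day.

0.295 m²/day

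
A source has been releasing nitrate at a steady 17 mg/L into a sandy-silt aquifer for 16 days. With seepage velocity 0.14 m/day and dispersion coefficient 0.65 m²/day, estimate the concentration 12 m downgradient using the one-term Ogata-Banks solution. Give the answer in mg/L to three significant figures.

For a continuous step input, C/C₀ ≈ ½·erfc((x−vt)/(2√(Dt))).
vt = 0.14 × 16 = 2.24 m and 2√(Dt) = 2√(0.65 × 16) = 6.450 m.
Argument (x−vt)/(2√(Dt)) = (12 − 2.24)/6.450 = 1.513; ½·erfc(1.513) = 0.01619.
C = 17 × 0.01619 = 0.275 mg/L.

0.275 mg/L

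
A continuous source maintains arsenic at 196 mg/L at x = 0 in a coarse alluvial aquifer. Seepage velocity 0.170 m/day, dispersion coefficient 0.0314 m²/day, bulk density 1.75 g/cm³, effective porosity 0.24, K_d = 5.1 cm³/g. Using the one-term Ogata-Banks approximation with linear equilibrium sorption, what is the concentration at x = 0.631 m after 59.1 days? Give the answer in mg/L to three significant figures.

Retardation factor R = 1 + ρ_b·K_d/n = 1 + 1.75 × 5.1/0.24 = 38.19.
Sorption retards both mechanisms: v_R = v/R = 0.004451 m/day, D_R = D/R = 0.0008222 m²/day.
v_R·t = 0.004451 × 59.1 = 0.2630541 m; 2√(D_R t) = 0.4409 m; argument = (0.631 − 0.2630541)/0.4409 = 0.8345.
C = C₀ × ½·erfc(0.8345) = 196 × 0.1190 = 23.3 mg/L.

23.3 mg/L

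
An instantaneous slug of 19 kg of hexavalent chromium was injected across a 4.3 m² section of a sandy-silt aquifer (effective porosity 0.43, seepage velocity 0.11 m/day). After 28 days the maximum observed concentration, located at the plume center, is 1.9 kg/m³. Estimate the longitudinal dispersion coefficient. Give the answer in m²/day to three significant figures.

At the plume center C_max = M/(n_e·A·√(4πDt)), so D = M²/(4πt·(n_e·A·C_max)²).
n_e·A·C_max = 0.43 × 4.3 × 1.9 = 3.513 kg/m.
D = 19²/(4π × 28 × 3.513²) = 0.0831 m²/day.

0.0831 m²/day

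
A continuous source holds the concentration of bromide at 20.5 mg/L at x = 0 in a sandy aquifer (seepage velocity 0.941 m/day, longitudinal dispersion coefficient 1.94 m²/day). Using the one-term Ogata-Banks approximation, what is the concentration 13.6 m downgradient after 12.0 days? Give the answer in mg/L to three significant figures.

7.54 mg/L

For a continuous step input, C/C₀ ≈ ½·erfc((x−vt)/(2√(Dt))).
vt = 0.941 × 12.0 = 11.292 m and 2√(Dt) = 2√(1.94 × 12.0) = 9.650 m.
Argument (x−vt)/(2√(Dt)) = (13.6 − 11.292)/9.650 = 0.2392; ½·erfc(0.2392) = 0.3676.
C = 20.5 × 0.3676 = 7.54 mg/L.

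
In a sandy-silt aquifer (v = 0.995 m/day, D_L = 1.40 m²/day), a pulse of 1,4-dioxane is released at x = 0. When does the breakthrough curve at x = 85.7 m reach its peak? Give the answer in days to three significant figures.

84.7 days

For the 1D instantaneous-source solution, setting ∂C/∂t = 0 at fixed x gives v²t² + 2Dt − x² = 0, so t = (√(D² + v²x²) − D)/v².
√(D² + v²x²) = √(1.40² + 0.995² × 85.7²) = 85.28; v² = 0.990025.
t = (85.28 − 1.40)/0.990025 = 84.7 days (vs. the pure-advection estimate x/v = 86.1 d).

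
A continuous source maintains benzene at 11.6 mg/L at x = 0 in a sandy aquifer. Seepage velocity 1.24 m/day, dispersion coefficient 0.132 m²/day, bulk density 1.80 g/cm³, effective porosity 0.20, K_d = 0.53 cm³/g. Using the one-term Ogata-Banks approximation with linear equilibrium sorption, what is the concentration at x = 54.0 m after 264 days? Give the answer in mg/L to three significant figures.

Retardation factor R = 1 + ρ_b·K_d/n = 1 + 1.80 × 0.53/0.20 = 5.770.
Sorption retards both mechanisms: v_R = v/R = 0.2149 m/day, D_R = D/R = 0.02288 m²/day.
v_R·t = 0.2149 × 264 = 56.7336 m; 2√(D_R t) = 4.915 m; argument = (54.0 − 56.7336)/4.915 = -0.5562.
C = C₀ × ½·erfc(-0.5562) = 11.6 × 0.7842 = 9.10 mg/L.

9.10 mg/L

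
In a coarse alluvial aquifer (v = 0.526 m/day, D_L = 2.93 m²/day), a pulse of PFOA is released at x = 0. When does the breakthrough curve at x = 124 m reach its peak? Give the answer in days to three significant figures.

225 days

For the 1D instantaneous-source solution, setting ∂C/∂t = 0 at fixed x gives v²t² + 2Dt − x² = 0, so t = (√(D² + v²x²) − D)/v².
√(D² + v²x²) = √(2.93² + 0.526² × 124²) = 65.29; v² = 0.276676.
t = (65.29 − 2.93)/0.276676 = 225 days (vs. the pure-advection estimate x/v = 236 d).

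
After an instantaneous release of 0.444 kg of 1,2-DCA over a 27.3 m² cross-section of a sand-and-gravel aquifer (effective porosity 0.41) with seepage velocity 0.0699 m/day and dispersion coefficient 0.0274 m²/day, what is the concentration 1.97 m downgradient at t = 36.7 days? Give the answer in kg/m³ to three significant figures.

0.0102 kg/m³

For an instantaneous plane source, C(x,t) = M/(n_e·A·√(4πDt)) · exp(−(x−vt)²/(4Dt)), with n_e·A the pore (flow) area.
Plume center vt = 0.0699 × 36.7 = 2.56533 m, so the well at 1.97 m is 0.59533 m upgradient of the peak.
√(4πDt) = 3.555 m, giving peak height M/(n_e·A·√(4πDt)) = 0.444/(0.41 × 27.3 × 3.555) = 0.01116 kg/m³.
(x−vt)²/(4Dt) = (-0.59533)²/(4 × 0.0274 × 36.7) = 0.08811; exp(−0.08811) = 0.9157.
C = 0.01116 × 0.9157 = 0.0102 kg/m³.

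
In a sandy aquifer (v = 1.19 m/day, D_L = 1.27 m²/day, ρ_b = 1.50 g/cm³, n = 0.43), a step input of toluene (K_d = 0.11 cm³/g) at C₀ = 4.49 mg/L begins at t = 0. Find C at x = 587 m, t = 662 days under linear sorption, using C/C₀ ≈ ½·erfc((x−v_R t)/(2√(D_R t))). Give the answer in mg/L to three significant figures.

1.37 mg/L

Retardation factor R = 1 + ρ_b·K_d/n = 1 + 1.50 × 0.11/0.43 = 1.384.
Sorption retards both mechanisms: v_R = v/R = 0.8598 m/day, D_R = D/R = 0.9176 m²/day.
v_R·t = 0.8598 × 662 = 569.1876 m; 2√(D_R t) = 49.29 m; argument = (587 − 569.1876)/49.29 = 0.3614.
C = C₀ × ½·erfc(0.3614) = 4.49 × 0.3046 = 1.37 mg/L.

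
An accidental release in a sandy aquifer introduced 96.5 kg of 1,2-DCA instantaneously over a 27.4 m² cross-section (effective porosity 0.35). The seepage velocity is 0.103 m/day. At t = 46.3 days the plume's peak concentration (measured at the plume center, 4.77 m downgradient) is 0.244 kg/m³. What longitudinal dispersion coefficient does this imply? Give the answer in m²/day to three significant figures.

At the plume center C_max = M/(n_e·A·√(4πDt)), so D = M²/(4πt·(n_e·A·C_max)²).
n_e·A·C_max = 0.35 × 27.4 × 0.244 = 2.340 kg/m.
D = 96.5²/(4π × 46.3 × 2.340²) = 2.92 m²/day.

2.92 m²/day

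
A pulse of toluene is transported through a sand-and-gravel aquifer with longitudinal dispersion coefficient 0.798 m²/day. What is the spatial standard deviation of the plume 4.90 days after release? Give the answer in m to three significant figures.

Dispersive spreading gives a Gaussian with σ² = 2Dt; advection only shifts the center.
σ = √(2 × 0.798 × 4.90) = 2.80 m.

2.80 m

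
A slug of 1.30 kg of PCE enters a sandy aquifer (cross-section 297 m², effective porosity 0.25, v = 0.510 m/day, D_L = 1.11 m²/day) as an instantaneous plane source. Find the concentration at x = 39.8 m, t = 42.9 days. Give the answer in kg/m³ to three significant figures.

For an instantaneous plane source, C(x,t) = M/(n_e·A·√(4πDt)) · exp(−(x−vt)²/(4Dt)), with n_e·A the pore (flow) area.
Plume center vt = 0.510 × 42.9 = 21.879 m, so the well at 39.8 m is 17.921 m downgradient of the peak.
√(4πDt) = 24.46 m, giving peak height M/(n_e·A·√(4πDt)) = 1.30/(0.25 × 297 × 24.46) = 0.0007158 kg/m³.
(x−vt)²/(4Dt) = (17.921)²/(4 × 1.11 × 42.9) = 1.686; exp(−1.686) = 0.1853.
C = 0.0007158 × 0.1853 = 0.000133 kg/m³.

0.000133 kg/m³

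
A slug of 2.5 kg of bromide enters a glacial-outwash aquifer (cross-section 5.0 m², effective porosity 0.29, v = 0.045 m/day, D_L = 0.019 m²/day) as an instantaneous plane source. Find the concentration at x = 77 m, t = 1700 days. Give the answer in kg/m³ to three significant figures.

For an instantaneous plane source, C(x,t) = M/(n_e·A·√(4πDt)) · exp(−(x−vt)²/(4Dt)), with n_e·A the pore (flow) area.
Plume center vt = 0.045 × 1700 = 76.5 m, so the well at 77 m is 0.5 m downgradient of the peak.
√(4πDt) = 20.15 m, giving peak height M/(n_e·A·√(4πDt)) = 2.5/(0.29 × 5.0 × 20.15) = 0.08557 kg/m³.
(x−vt)²/(4Dt) = (0.5)²/(4 × 0.019 × 1700) = 0.001935; exp(−0.001935) = 0.9981.
C = 0.08557 × 0.9981 = 0.0854 kg/m³.

0.0854 kg/m³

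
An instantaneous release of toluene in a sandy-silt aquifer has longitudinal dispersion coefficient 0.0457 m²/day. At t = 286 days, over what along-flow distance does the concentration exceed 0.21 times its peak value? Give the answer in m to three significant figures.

18.1 m

The plume is Gaussian with σ = √(2Dt) = √(2 × 0.0457 × 286) = 5.113 m.
C/C_peak = exp(−Δx²/(2σ²)) = 0.21 ⇒ Δx = σ·√(−2 ln 0.21) = 5.113 × 1.767 = 9.035 m.
Width = 2Δx = 18.1 m.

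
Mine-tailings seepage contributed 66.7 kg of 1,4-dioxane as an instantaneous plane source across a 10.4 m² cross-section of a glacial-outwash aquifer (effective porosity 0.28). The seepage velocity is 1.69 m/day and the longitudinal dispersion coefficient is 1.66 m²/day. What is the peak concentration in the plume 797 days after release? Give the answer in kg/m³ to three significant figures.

0.178 kg/m³

The peak of an instantaneous 1D plume sits at x = vt; there the Gaussian factor is 1 and C_max = M/(n_e·A·√(4πDt)), where n_e·A is the pore area the mass is dissolved in.
√(4πDt) = √(4π × 1.66 × 797) = 128.9 m, so C_max = 66.7/(0.28 × 10.4 × 128.9) = 0.178 kg/m³.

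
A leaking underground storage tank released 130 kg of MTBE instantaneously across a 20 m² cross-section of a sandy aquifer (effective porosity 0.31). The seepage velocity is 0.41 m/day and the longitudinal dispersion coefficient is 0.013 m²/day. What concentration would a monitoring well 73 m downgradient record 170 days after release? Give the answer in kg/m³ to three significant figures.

For an instantaneous plane source, C(x,t) = M/(n_e·A·√(4πDt)) · exp(−(x−vt)²/(4Dt)), with n_e·A the pore (flow) area.
Plume center vt = 0.41 × 170 = 69.7 m, so the well at 73 m is 3.3 m downgradient of the peak.
√(4πDt) = 5.270 m, giving peak height M/(n_e·A·√(4πDt)) = 130/(0.31 × 20 × 5.270) = 3.979 kg/m³.
(x−vt)²/(4Dt) = (3.3)²/(4 × 0.013 × 170) = 1.232; exp(−1.232) = 0.2917.
C = 3.979 × 0.2917 = 1.16 kg/m³.

1.16 kg/m³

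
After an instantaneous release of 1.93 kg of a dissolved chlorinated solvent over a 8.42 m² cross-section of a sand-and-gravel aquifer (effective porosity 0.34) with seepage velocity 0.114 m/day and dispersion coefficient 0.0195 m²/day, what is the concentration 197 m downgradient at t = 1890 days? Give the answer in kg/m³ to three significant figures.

For an instantaneous plane source, C(x,t) = M/(n_e·A·√(4πDt)) · exp(−(x−vt)²/(4Dt)), with n_e·A the pore (flow) area.
Plume center vt = 0.114 × 1890 = 215.46 m, so the well at 197 m is 18.46 m upgradient of the peak.
√(4πDt) = 21.52 m, giving peak height M/(n_e·A·√(4πDt)) = 1.93/(0.34 × 8.42 × 21.52) = 0.03133 kg/m³.
(x−vt)²/(4Dt) = (-18.46)²/(4 × 0.0195 × 1890) = 2.312; exp(−2.312) = 0.09906.
C = 0.03133 × 0.09906 = 0.00310 kg/m³.

0.00310 kg/m³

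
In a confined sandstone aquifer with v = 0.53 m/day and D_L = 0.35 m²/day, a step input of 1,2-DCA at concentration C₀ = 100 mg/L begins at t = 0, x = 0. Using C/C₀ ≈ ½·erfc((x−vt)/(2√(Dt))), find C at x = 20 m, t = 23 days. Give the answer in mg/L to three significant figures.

For a continuous step input, C/C₀ ≈ ½·erfc((x−vt)/(2√(Dt))).
vt = 0.53 × 23 = 12.19 m and 2√(Dt) = 2√(0.35 × 23) = 5.675 m.
Argument (x−vt)/(2√(Dt)) = (20 − 12.19)/5.675 = 1.376; ½·erfc(1.376) = 0.02583.
C = 100 × 0.02583 = 2.58 mg/L.

2.58 mg/L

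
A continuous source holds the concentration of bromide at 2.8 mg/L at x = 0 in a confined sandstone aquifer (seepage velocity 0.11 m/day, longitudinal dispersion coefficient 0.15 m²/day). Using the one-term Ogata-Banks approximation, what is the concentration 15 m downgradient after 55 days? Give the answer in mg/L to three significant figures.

0.0386 mg/L

For a continuous step input, C/C₀ ≈ ½·erfc((x−vt)/(2√(Dt))).
vt = 0.11 × 55 = 6.05 m and 2√(Dt) = 2√(0.15 × 55) = 5.745 m.
Argument (x−vt)/(2√(Dt)) = (15 − 6.05)/5.745 = 1.558; ½·erfc(1.558) = 0.01379.
C = 2.8 × 0.01379 = 0.0386 mg/L.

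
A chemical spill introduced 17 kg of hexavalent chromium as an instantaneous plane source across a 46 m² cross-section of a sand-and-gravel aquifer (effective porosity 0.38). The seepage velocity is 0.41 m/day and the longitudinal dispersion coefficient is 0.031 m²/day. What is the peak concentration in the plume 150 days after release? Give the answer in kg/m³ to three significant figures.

0.127 kg/m³

The peak of an instantaneous 1D plume sits at x = vt; there the Gaussian factor is 1 and C_max = M/(n_e·A·√(4πDt)), where n_e·A is the pore area the mass is dissolved in.
√(4πDt) = √(4π × 0.031 × 150) = 7.644 m, so C_max = 17/(0.38 × 46 × 7.644) = 0.127 kg/m³.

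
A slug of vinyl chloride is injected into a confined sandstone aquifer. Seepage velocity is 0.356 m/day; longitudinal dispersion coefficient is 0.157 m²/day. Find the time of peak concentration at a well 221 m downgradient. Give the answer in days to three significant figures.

For the 1D instantaneous-source solution, setting ∂C/∂t = 0 at fixed x gives v²t² + 2Dt − x² = 0, so t = (√(D² + v²x²) − D)/v².
√(D² + v²x²) = √(0.157² + 0.356² × 221²) = 78.68; v² = 0.126736.
t = (78.68 − 0.157)/0.126736 = 620 days (vs. the pure-advection estimate x/v = 621 d).

620 days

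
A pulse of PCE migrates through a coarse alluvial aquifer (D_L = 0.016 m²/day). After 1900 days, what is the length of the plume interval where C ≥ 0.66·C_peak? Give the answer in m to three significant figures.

14.2 m

The plume is Gaussian with σ = √(2Dt) = √(2 × 0.016 × 1900) = 7.797 m.
C/C_peak = exp(−Δx²/(2σ²)) = 0.66 ⇒ Δx = σ·√(−2 ln 0.66) = 7.797 × 0.9116 = 7.108 m.
Width = 2Δx = 14.2 m.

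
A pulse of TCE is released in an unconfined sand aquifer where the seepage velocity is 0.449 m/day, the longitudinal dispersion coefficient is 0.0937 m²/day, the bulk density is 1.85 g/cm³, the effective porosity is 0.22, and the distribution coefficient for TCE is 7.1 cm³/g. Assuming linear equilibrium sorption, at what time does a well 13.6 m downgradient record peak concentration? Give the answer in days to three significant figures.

1810 days

Retardation factor R = 1 + ρ_b·K_d/n = 1 + 1.85 × 7.1/0.22 = 60.70.
Sorption retards both mechanisms: v_R = v/R = 0.007397 m/day, D_R = D/R = 0.001544 m²/day.
Peak time from v_R²t² + 2D_R t − x² = 0: t = (√(D_R² + v_R²x²) − D_R)/v_R².
√(D_R² + v_R²x²) = √(0.001544² + 0.007397² × 13.6²) = 0.1006; v_R² = 5.472e-05.
t = (0.1006 − 0.001544)/5.472e-05 = 1810 days.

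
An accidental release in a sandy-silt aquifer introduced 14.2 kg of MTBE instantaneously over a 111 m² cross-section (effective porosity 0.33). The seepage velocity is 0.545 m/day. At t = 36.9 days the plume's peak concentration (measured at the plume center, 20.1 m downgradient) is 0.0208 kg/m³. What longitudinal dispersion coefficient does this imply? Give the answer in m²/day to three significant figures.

At the plume center C_max = M/(n_e·A·√(4πDt)), so D = M²/(4πt·(n_e·A·C_max)²).
n_e·A·C_max = 0.33 × 111 × 0.0208 = 0.7619 kg/m.
D = 14.2²/(4π × 36.9 × 0.7619²) = 0.749 m²/day.

0.749 m²/day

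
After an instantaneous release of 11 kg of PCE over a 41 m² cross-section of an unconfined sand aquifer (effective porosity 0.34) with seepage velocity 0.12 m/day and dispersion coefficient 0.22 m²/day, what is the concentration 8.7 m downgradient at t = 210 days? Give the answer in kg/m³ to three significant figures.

0.00751 kg/m³

For an instantaneous plane source, C(x,t) = M/(n_e·A·√(4πDt)) · exp(−(x−vt)²/(4Dt)), with n_e·A the pore (flow) area.
Plume center vt = 0.12 × 210 = 25.2 m, so the well at 8.7 m is 16.5 m upgradient of the peak.
√(4πDt) = 24.09 m, giving peak height M/(n_e·A·√(4πDt)) = 11/(0.34 × 41 × 24.09) = 0.03276 kg/m³.
(x−vt)²/(4Dt) = (-16.5)²/(4 × 0.22 × 210) = 1.473; exp(−1.473) = 0.2292.
C = 0.03276 × 0.2292 = 0.00751 kg/m³.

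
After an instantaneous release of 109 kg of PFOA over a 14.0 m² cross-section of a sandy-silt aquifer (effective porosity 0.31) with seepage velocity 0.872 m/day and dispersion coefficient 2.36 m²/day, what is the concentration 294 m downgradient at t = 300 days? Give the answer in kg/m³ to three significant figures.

For an instantaneous plane source, C(x,t) = M/(n_e·A·√(4πDt)) · exp(−(x−vt)²/(4Dt)), with n_e·A the pore (flow) area.
Plume center vt = 0.872 × 300 = 261.6 m, so the well at 294 m is 32.4 m downgradient of the peak.
√(4πDt) = 94.32 m, giving peak height M/(n_e·A·√(4πDt)) = 109/(0.31 × 14.0 × 94.32) = 0.2663 kg/m³.
(x−vt)²/(4Dt) = (32.4)²/(4 × 2.36 × 300) = 0.3707; exp(−0.3707) = 0.6903.
C = 0.2663 × 0.6903 = 0.184 kg/m³.

0.184 kg/m³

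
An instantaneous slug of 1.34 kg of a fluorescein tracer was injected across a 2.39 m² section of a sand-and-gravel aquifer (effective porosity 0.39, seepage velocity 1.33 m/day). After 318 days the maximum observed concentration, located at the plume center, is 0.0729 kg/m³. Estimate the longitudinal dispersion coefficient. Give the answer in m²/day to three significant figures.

0.0973 m²/day

At the plume center C_max = M/(n_e·A·√(4πDt)), so D = M²/(4πt·(n_e·A·C_max)²).
n_e·A·C_max = 0.39 × 2.39 × 0.0729 = 0.06795 kg/m.
D = 1.34²/(4π × 318 × 0.06795²) = 0.0973 m²/day.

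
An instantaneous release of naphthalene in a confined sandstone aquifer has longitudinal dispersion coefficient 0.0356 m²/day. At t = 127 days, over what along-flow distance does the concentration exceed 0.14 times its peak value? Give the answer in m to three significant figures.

The plume is Gaussian with σ = √(2Dt) = √(2 × 0.0356 × 127) = 3.007 m.
C/C_peak = exp(−Δx²/(2σ²)) = 0.14 ⇒ Δx = σ·√(−2 ln 0.14) = 3.007 × 1.983 = 5.963 m.
Width = 2Δx = 11.9 m.

11.9 m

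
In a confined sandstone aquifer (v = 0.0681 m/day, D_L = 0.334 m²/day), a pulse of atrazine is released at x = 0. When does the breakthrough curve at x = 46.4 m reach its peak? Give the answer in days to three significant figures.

613 days

For the 1D instantaneous-source solution, setting ∂C/∂t = 0 at fixed x gives v²t² + 2Dt − x² = 0, so t = (√(D² + v²x²) − D)/v².
√(D² + v²x²) = √(0.334² + 0.0681² × 46.4²) = 3.177; v² = 0.00463761.
t = (3.177 − 0.334)/0.00463761 = 613 days (vs. the pure-advection estimate x/v = 681 d).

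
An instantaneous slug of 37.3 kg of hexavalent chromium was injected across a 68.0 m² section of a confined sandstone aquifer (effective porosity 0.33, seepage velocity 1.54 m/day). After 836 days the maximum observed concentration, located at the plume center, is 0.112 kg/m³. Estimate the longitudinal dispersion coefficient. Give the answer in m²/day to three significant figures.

At the plume center C_max = M/(n_e·A·√(4πDt)), so D = M²/(4πt·(n_e·A·C_max)²).
n_e·A·C_max = 0.33 × 68.0 × 0.112 = 2.513 kg/m.
D = 37.3²/(4π × 836 × 2.513²) = 0.0210 m²/day.

0.0210 m²/day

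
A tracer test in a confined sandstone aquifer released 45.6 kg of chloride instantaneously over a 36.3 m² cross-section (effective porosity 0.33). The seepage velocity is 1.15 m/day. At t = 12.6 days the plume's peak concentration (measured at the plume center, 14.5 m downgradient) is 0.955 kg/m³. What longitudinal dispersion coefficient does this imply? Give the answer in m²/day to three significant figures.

0.100 m²/day

At the plume center C_max = M/(n_e·A·√(4πDt)), so D = M²/(4πt·(n_e·A·C_max)²).
n_e·A·C_max = 0.33 × 36.3 × 0.955 = 11.44 kg/m.
D = 45.6²/(4π × 12.6 × 11.44²) = 0.100 m²/day.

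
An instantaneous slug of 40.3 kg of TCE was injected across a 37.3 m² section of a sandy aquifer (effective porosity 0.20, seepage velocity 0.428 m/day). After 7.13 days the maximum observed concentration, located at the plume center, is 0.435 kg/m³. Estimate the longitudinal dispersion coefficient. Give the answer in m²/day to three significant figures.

1.72 m²/day

At the plume center C_max = M/(n_e·A·√(4πDt)), so D = M²/(4πt·(n_e·A·C_max)²).
n_e·A·C_max = 0.20 × 37.3 × 0.435 = 3.245 kg/m.
D = 40.3²/(4π × 7.13 × 3.245²) = 1.72 m²/day.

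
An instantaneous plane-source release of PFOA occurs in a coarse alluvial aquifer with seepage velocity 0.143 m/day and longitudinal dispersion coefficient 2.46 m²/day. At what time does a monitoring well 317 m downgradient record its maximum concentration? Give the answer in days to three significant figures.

For the 1D instantaneous-source solution, setting ∂C/∂t = 0 at fixed x gives v²t² + 2Dt − x² = 0, so t = (√(D² + v²x²) − D)/v².
√(D² + v²x²) = √(2.46² + 0.143² × 317²) = 45.40; v² = 0.020449.
t = (45.40 − 2.46)/0.020449 = 2100 days (vs. the pure-advection estimate x/v = 2220 d).

2100 days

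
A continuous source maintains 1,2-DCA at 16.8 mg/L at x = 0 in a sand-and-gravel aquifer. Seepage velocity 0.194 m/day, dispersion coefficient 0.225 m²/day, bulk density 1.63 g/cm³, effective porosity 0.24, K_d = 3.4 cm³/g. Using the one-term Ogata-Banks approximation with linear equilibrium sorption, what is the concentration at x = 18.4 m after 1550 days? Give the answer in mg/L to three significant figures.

2.28 mg/L

Retardation factor R = 1 + ρ_b·K_d/n = 1 + 1.63 × 3.4/0.24 = 24.09.
Sorption retards both mechanisms: v_R = v/R = 0.008053 m/day, D_R = D/R = 0.009340 m²/day.
v_R·t = 0.008053 × 1550 = 12.48215 m; 2√(D_R t) = 7.610 m; argument = (18.4 − 12.48215)/7.610 = 0.7776.
C = C₀ × ½·erfc(0.7776) = 16.8 × 0.1357 = 2.28 mg/L.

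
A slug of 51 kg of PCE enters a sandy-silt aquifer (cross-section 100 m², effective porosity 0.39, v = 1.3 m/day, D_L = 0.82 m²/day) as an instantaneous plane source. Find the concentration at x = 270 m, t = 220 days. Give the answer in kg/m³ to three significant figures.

For an instantaneous plane source, C(x,t) = M/(n_e·A·√(4πDt)) · exp(−(x−vt)²/(4Dt)), with n_e·A the pore (flow) area.
Plume center vt = 1.3 × 220 = 286 m, so the well at 270 m is 16 m upgradient of the peak.
√(4πDt) = 47.61 m, giving peak height M/(n_e·A·√(4πDt)) = 51/(0.39 × 100 × 47.61) = 0.02747 kg/m³.
(x−vt)²/(4Dt) = (-16)²/(4 × 0.82 × 220) = 0.3548; exp(−0.3548) = 0.7013.
C = 0.02747 × 0.7013 = 0.0193 kg/m³.

0.0193 kg/m³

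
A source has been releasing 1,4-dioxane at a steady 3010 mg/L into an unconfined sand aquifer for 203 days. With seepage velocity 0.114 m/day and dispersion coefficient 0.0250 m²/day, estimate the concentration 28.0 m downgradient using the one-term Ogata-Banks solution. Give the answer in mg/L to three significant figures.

For a continuous step input, C/C₀ ≈ ½·erfc((x−vt)/(2√(Dt))).
vt = 0.114 × 203 = 23.142 m and 2√(Dt) = 2√(0.0250 × 203) = 4.506 m.
Argument (x−vt)/(2√(Dt)) = (28.0 − 23.142)/4.506 = 1.078; ½·erfc(1.078) = 0.06369.
C = 3010 × 0.06369 = 192 mg/L.

192 mg/L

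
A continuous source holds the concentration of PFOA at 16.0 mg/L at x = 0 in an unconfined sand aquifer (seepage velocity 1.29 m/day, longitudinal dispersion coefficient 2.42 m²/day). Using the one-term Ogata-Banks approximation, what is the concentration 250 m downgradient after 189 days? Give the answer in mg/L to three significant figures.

For a continuous step input, C/C₀ ≈ ½·erfc((x−vt)/(2√(Dt))).
vt = 1.29 × 189 = 243.81 m and 2√(Dt) = 2√(2.42 × 189) = 42.77 m.
Argument (x−vt)/(2√(Dt)) = (250 − 243.81)/42.77 = 0.1447; ½·erfc(0.1447) = 0.4189.
C = 16.0 × 0.4189 = 6.70 mg/L.

6.70 mg/L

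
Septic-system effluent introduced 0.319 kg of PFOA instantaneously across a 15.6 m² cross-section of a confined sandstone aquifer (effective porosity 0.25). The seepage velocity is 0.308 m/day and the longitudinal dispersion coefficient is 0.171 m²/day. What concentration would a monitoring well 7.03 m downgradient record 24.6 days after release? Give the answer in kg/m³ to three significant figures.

For an instantaneous plane source, C(x,t) = M/(n_e·A·√(4πDt)) · exp(−(x−vt)²/(4Dt)), with n_e·A the pore (flow) area.
Plume center vt = 0.308 × 24.6 = 7.5768 m, so the well at 7.03 m is 0.5468 m upgradient of the peak.
√(4πDt) = 7.271 m, giving peak height M/(n_e·A·√(4πDt)) = 0.319/(0.25 × 15.6 × 7.271) = 0.01125 kg/m³.
(x−vt)²/(4Dt) = (-0.5468)²/(4 × 0.171 × 24.6) = 0.01777; exp(−0.01777) = 0.9824.
C = 0.01125 × 0.9824 = 0.0111 kg/m³.

0.0111 kg/m³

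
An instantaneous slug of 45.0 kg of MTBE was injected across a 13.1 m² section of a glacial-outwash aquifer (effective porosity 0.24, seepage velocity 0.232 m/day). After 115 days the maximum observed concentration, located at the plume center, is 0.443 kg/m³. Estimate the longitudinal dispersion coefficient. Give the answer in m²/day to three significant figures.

At the plume center C_max = M/(n_e·A·√(4πDt)), so D = M²/(4πt·(n_e·A·C_max)²).
n_e·A·C_max = 0.24 × 13.1 × 0.443 = 1.393 kg/m.
D = 45.0²/(4π × 115 × 1.393²) = 0.722 m²/day.

0.722 m²/day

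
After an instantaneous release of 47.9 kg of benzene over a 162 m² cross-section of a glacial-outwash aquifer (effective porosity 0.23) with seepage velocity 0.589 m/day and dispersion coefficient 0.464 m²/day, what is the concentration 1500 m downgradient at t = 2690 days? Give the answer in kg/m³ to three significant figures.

For an instantaneous plane source, C(x,t) = M/(n_e·A·√(4πDt)) · exp(−(x−vt)²/(4Dt)), with n_e·A the pore (flow) area.
Plume center vt = 0.589 × 2690 = 1584.41 m, so the well at 1500 m is 84.41 m upgradient of the peak.
√(4πDt) = 125.2 m, giving peak height M/(n_e·A·√(4πDt)) = 47.9/(0.23 × 162 × 125.2) = 0.01027 kg/m³.
(x−vt)²/(4Dt) = (-84.41)²/(4 × 0.464 × 2690) = 1.427; exp(−1.427) = 0.2400.
C = 0.01027 × 0.2400 = 0.00246 kg/m³.

0.00246 kg/m³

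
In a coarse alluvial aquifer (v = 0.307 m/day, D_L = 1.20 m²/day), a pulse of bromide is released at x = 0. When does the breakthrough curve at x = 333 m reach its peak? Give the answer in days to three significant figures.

1070 days

For the 1D instantaneous-source solution, setting ∂C/∂t = 0 at fixed x gives v²t² + 2Dt − x² = 0, so t = (√(D² + v²x²) − D)/v².
√(D² + v²x²) = √(1.20² + 0.307² × 333²) = 102.2; v² = 0.094249.
t = (102.2 − 1.20)/0.094249 = 1070 days (vs. the pure-advection estimate x/v = 1080 d).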